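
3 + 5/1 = 8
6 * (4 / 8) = 3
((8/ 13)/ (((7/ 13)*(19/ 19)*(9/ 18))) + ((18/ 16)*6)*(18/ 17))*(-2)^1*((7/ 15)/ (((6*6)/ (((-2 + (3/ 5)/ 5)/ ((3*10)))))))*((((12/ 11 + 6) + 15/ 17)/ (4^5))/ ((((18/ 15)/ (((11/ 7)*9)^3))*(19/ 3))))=0.04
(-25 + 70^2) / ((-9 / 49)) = -79625 / 3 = -26541.67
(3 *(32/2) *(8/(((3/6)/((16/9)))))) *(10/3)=40960/9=4551.11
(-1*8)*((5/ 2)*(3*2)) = -120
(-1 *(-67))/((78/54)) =46.38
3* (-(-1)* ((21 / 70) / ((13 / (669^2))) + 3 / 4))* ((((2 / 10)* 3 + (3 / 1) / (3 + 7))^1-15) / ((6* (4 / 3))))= -1135992303 / 20800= -54615.01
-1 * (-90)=90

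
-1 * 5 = -5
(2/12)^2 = 1/36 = 0.03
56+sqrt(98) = 7 * sqrt(2)+56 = 65.90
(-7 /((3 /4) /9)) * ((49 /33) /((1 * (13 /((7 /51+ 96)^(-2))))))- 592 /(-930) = 1015880718172 /1598500501455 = 0.64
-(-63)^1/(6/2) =21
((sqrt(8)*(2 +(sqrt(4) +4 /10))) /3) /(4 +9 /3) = 44*sqrt(2) /105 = 0.59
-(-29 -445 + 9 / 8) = 3783 / 8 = 472.88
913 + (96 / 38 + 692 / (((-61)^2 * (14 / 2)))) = 453100713 / 494893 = 915.55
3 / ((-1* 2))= -3 / 2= -1.50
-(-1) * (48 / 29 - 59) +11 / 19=-31278 / 551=-56.77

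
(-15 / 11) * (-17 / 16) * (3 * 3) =2295 / 176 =13.04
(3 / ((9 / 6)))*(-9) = -18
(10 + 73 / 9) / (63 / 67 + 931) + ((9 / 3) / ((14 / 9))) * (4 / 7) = 4411567 / 3933720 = 1.12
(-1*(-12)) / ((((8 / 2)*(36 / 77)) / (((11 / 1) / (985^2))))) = 847 / 11642700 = 0.00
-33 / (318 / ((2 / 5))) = -11 / 265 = -0.04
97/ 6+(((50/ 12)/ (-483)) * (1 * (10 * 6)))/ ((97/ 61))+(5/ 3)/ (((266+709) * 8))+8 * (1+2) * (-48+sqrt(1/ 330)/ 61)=-83039061283/ 73087560+4 * sqrt(330)/ 3355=-1136.14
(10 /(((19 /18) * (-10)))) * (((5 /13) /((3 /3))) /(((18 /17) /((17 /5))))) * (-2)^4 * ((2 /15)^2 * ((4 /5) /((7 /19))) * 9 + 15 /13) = -78964048 /2809625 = -28.10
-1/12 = -0.08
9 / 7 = 1.29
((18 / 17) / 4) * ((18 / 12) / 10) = 27 / 680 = 0.04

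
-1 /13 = -0.08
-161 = -161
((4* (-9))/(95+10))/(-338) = 6/5915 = 0.00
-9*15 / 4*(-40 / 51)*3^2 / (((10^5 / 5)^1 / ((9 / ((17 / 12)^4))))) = 944784 / 35496425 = 0.03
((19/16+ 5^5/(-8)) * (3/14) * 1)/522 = -2077/12992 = -0.16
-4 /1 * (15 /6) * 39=-390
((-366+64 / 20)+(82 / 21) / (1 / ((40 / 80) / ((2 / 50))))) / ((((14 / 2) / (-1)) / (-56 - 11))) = -2208923 / 735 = -3005.34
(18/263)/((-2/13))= -117/263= -0.44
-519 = -519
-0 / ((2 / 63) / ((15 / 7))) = 0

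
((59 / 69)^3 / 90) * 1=205379 / 29565810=0.01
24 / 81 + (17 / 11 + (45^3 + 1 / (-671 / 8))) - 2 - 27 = 1650419383 / 18117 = 91097.83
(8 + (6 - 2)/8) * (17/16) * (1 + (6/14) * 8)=8959/224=40.00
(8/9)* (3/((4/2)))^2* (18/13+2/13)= 40/13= 3.08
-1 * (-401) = 401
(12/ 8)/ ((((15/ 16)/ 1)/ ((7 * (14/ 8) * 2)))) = 196/ 5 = 39.20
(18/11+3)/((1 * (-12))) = -17/44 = -0.39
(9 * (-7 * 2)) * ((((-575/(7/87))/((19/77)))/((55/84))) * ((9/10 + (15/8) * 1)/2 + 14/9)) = 623297493/38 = 16402565.61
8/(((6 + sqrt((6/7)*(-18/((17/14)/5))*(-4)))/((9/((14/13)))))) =-1326/721 + 156*sqrt(510)/721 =3.05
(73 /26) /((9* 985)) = 73 /230490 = 0.00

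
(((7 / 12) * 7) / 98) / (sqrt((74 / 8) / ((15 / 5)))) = sqrt(111) / 444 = 0.02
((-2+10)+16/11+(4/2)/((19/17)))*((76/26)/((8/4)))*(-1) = -2350/143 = -16.43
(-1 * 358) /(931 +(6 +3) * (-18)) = -358 /769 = -0.47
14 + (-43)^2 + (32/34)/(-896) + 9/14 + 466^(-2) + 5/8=24087785059/12920782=1864.27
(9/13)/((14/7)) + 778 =20237/26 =778.35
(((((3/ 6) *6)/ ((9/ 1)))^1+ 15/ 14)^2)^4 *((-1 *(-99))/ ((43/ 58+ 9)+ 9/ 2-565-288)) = -46838909595778399/ 26168980795646976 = -1.79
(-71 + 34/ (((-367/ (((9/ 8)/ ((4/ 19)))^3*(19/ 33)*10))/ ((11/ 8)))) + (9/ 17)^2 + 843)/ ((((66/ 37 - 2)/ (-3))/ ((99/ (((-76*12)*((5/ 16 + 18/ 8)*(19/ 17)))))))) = -16813730643662799/ 48414556946432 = -347.29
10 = 10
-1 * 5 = -5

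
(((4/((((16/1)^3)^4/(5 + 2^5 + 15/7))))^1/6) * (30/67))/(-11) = -685/181516175606284288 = -0.00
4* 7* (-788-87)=-24500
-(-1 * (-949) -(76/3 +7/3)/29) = -82480/87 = -948.05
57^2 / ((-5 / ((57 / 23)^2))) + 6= -10540131 / 2645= -3984.93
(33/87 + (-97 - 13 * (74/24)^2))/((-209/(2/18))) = 919601/7855056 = 0.12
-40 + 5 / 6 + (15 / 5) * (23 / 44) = -4963 / 132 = -37.60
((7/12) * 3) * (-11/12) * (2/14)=-11/48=-0.23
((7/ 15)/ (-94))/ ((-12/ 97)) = 679/ 16920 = 0.04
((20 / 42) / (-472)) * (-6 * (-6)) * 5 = -75 / 413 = -0.18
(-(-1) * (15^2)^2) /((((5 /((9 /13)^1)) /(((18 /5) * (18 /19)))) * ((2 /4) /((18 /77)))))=212576400 /19019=11177.05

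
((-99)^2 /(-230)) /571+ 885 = 116217249 /131330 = 884.93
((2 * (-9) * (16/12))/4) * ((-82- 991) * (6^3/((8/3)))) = 521478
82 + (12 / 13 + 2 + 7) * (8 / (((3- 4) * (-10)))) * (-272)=-135022 / 65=-2077.26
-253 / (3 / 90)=-7590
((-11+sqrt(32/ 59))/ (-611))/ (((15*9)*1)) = 11/ 82485 - 4*sqrt(118)/ 4866615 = 0.00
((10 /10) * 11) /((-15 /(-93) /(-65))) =-4433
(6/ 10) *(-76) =-228/ 5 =-45.60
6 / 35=0.17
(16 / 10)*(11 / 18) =44 / 45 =0.98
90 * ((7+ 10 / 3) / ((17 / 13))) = 12090 / 17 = 711.18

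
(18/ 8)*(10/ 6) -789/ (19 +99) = -693/ 236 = -2.94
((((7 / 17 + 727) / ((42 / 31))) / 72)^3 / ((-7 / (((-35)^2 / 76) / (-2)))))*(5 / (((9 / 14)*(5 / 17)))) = 8943994782475 / 708470784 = 12624.37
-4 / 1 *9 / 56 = -9 / 14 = -0.64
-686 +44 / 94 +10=-31750 / 47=-675.53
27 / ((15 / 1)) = 9 / 5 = 1.80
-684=-684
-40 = -40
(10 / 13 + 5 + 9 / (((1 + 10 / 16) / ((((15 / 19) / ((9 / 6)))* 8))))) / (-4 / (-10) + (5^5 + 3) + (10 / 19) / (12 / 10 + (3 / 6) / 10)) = 35925 / 3864094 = 0.01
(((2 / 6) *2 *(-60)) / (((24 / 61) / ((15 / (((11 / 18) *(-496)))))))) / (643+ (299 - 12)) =0.01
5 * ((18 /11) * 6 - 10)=-10 /11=-0.91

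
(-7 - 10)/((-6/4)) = 34/3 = 11.33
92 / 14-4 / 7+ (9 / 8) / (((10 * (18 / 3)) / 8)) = 123 / 20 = 6.15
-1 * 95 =-95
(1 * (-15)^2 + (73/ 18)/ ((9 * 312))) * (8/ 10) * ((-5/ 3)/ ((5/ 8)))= -22744946/ 47385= -480.00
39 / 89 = 0.44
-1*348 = -348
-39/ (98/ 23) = -897/ 98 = -9.15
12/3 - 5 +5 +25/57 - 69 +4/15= -6108/95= -64.29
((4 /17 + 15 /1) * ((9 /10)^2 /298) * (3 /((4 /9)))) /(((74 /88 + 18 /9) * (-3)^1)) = -2076921 /63325000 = -0.03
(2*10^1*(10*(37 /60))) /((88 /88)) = 370 /3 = 123.33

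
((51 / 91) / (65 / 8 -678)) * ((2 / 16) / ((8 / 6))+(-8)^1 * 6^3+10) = 2803623 / 1950676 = 1.44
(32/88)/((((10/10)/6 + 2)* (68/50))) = 300/2431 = 0.12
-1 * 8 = -8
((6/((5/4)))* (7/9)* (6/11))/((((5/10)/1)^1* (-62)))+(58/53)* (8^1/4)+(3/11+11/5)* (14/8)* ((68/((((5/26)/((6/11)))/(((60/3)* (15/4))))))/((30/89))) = 184592056188/994015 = 185703.49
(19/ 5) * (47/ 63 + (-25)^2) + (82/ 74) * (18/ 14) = 27730271/ 11655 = 2379.26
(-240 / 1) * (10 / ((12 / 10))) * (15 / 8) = -3750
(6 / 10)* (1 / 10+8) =243 / 50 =4.86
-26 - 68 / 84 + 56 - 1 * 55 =-542 / 21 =-25.81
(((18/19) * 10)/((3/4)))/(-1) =-12.63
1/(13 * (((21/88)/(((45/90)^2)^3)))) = 11/2184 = 0.01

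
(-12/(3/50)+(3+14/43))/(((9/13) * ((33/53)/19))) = -36903529/4257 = -8668.91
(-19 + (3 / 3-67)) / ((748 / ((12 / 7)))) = -15 / 77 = -0.19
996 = 996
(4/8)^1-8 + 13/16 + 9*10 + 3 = 1381/16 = 86.31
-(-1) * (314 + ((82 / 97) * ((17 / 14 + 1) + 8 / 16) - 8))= 209332 / 679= 308.29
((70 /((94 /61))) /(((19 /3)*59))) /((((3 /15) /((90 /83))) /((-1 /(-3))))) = 960750 /4373021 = 0.22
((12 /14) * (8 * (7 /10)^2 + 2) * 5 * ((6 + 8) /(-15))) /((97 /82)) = -48544 /2425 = -20.02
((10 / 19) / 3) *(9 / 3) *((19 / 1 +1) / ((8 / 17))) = 425 / 19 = 22.37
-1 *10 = -10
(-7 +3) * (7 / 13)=-28 / 13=-2.15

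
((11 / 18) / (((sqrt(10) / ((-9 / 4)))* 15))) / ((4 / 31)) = -341* sqrt(10) / 4800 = -0.22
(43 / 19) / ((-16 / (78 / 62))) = -1677 / 9424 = -0.18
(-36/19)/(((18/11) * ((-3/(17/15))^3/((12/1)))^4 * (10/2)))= -0.04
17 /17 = 1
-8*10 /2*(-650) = 26000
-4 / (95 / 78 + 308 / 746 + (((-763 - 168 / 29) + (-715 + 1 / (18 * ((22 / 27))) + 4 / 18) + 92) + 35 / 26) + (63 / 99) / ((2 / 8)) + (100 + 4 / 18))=222743664 / 71598614849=0.00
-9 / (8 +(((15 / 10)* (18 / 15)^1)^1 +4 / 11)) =-495 / 559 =-0.89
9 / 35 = 0.26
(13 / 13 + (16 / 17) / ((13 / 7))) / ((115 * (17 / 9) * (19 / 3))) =8991 / 8209045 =0.00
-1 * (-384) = 384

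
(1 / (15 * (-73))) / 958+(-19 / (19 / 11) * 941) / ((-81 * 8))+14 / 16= 954424211 / 56646540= 16.85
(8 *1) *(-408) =-3264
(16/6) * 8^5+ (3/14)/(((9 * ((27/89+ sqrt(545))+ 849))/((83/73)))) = 764783078238847894/8752247748867 - 657443 * sqrt(545)/17504495497734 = 87381.33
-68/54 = -1.26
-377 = -377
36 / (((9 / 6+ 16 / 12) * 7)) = 216 / 119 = 1.82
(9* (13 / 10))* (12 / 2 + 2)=468 / 5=93.60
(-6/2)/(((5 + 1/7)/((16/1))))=-28/3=-9.33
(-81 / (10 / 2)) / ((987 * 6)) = -9 / 3290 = -0.00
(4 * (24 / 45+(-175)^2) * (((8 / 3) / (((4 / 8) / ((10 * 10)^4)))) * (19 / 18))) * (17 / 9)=94963653760000000 / 729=130265643017832.65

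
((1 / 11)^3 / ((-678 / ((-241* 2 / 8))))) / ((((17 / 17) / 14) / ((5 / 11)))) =8435 / 19853196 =0.00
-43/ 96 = -0.45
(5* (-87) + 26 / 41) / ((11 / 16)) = -25904 / 41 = -631.80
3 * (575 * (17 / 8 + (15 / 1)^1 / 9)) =52325 / 8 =6540.62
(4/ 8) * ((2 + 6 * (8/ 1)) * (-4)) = -100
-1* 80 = -80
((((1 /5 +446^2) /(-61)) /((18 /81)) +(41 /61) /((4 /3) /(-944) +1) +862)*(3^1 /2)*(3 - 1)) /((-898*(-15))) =-5956473883 /1936402300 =-3.08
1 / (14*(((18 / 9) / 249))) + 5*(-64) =-8711 / 28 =-311.11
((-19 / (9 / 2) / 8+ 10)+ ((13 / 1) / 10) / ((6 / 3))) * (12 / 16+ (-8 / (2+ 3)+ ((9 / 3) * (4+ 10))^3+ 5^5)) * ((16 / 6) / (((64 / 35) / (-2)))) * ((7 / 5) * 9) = -68933463277 / 2400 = -28722276.37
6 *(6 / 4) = 9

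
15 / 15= 1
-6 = -6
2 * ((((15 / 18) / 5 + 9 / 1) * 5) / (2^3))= 275 / 24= 11.46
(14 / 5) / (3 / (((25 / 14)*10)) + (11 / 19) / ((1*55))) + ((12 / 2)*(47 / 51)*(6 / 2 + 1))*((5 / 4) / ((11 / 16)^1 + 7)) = 8546815 / 443292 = 19.28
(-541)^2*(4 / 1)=1170724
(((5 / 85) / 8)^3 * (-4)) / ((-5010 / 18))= 3 / 525101440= 0.00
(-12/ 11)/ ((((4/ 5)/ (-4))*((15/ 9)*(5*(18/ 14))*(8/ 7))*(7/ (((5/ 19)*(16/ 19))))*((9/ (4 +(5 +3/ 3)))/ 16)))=8960/ 35739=0.25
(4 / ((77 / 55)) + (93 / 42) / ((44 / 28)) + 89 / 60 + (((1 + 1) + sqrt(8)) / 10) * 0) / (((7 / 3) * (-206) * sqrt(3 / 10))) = -26563 * sqrt(30) / 6662040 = -0.02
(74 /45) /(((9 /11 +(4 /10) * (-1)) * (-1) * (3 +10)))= -814 /2691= -0.30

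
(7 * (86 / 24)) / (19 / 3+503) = 301 / 6112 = 0.05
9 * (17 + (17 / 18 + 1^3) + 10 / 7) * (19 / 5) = 696.76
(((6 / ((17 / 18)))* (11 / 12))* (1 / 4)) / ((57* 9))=0.00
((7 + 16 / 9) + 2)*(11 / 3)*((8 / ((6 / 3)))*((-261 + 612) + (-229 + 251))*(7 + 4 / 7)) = 84374092 / 189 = 446423.77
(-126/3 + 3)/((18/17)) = -221/6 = -36.83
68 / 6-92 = -80.67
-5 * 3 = -15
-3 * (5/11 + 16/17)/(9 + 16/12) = -2349/5797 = -0.41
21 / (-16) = -21 / 16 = -1.31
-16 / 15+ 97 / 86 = 79 / 1290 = 0.06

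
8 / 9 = 0.89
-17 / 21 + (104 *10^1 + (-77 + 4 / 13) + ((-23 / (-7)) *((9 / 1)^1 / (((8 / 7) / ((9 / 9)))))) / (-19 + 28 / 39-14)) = 2644334935 / 2749656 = 961.70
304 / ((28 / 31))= 2356 / 7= 336.57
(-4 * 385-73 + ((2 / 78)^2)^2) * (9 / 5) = -3731580332 / 1285245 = -2903.40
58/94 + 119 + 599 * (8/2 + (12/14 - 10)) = -974154/329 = -2960.95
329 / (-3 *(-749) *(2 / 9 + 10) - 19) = 987 / 68851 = 0.01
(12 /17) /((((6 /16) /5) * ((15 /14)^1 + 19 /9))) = 20160 /6817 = 2.96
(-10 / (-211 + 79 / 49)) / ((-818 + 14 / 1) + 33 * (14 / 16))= -196 / 3181113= -0.00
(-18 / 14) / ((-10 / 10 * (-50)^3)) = -9 / 875000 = -0.00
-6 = -6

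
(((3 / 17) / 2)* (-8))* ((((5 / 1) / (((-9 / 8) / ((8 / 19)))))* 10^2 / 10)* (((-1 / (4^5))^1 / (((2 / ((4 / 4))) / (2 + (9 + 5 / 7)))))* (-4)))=2050 / 6783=0.30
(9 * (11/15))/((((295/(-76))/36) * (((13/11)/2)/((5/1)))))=-1986336/3835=-517.95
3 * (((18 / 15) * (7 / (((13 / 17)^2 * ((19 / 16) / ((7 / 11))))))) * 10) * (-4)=-32626944 / 35321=-923.73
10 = 10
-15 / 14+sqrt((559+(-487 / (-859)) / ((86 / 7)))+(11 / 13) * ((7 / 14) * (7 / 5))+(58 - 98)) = -15 / 14+sqrt(2995375229118610) / 2400905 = 21.72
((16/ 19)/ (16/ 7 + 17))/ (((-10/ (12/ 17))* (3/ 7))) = -1568/ 218025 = -0.01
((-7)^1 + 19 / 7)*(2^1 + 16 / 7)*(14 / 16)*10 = -1125 / 7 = -160.71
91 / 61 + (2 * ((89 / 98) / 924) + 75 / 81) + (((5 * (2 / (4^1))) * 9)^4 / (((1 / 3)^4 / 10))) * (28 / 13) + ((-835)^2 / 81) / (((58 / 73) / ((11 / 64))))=402239355626176070935 / 899607316608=447127705.83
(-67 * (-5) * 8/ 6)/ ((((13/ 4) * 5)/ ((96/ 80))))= 2144/ 65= 32.98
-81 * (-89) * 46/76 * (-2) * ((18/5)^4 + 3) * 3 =-53149931271/11875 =-4475783.69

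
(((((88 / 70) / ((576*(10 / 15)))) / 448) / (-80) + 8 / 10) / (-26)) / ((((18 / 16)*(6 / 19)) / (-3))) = 1830420271 / 7044710400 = 0.26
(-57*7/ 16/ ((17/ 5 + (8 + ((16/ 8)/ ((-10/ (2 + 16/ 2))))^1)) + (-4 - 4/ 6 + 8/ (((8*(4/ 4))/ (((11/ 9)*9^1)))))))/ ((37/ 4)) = -5985/ 34928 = -0.17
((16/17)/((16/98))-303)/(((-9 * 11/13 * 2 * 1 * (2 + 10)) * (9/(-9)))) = -65689/40392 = -1.63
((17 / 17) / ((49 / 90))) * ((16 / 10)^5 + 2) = 22.93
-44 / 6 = -22 / 3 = -7.33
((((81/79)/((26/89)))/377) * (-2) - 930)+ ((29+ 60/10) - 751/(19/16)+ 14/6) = -33657881383/22069203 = -1525.11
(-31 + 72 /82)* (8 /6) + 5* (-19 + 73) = 28270 /123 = 229.84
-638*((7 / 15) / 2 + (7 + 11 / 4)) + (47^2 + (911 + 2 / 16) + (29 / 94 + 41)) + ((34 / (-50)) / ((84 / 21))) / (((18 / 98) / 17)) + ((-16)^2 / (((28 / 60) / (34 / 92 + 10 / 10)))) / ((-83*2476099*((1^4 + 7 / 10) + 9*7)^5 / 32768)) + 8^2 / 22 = -3220.76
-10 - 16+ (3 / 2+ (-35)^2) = 2401 / 2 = 1200.50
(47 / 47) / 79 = 1 / 79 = 0.01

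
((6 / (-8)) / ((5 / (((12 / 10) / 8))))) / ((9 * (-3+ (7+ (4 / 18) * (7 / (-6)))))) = -27 / 40400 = -0.00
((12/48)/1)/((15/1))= 0.02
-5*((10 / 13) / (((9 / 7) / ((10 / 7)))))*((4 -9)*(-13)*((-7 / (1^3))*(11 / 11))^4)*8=-5335555.56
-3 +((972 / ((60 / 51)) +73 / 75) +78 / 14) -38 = 415666 / 525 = 791.74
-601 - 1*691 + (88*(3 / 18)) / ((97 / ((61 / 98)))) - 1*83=-1374.91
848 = 848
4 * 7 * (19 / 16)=133 / 4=33.25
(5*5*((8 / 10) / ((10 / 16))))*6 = 192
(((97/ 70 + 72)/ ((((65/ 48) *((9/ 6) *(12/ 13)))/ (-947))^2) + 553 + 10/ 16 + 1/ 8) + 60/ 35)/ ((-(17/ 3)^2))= -582997.23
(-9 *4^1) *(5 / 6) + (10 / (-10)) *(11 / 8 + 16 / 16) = -259 / 8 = -32.38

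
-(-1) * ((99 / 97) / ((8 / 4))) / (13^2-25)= 11 / 3104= 0.00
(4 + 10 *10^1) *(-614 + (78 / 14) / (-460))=-51405094 / 805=-63857.26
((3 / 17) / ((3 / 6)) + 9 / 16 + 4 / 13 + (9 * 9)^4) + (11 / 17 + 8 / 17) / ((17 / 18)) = 2587624637413 / 60112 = 43046723.41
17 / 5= 3.40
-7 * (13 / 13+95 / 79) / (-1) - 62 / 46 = 25565 / 1817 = 14.07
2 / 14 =1 / 7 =0.14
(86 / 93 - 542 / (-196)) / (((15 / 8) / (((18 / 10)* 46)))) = 162.95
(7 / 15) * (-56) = -392 / 15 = -26.13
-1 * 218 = -218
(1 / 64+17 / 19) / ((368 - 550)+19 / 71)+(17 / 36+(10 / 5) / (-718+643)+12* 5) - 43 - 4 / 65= 17.38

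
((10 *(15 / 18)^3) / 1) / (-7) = -625 / 756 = -0.83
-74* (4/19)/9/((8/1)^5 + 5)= -296/5604183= -0.00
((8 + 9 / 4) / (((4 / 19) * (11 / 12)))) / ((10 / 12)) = 7011 / 110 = 63.74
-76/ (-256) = 0.30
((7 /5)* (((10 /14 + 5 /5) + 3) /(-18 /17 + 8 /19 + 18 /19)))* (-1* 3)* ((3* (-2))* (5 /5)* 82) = 3933171 /125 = 31465.37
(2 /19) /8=1 /76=0.01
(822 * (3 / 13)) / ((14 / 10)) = 12330 / 91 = 135.49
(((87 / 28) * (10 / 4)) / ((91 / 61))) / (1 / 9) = 238815 / 5096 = 46.86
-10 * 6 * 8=-480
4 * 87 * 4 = 1392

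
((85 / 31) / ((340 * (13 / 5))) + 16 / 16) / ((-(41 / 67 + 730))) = -737 / 536796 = -0.00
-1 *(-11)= 11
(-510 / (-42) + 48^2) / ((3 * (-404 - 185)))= -523 / 399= -1.31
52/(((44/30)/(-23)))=-8970/11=-815.45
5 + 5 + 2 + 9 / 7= 93 / 7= 13.29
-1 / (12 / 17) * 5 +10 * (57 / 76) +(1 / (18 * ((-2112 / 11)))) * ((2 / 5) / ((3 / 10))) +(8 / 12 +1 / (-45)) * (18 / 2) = 80563 / 12960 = 6.22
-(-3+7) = -4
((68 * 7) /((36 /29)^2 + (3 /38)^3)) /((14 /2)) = 3138019936 /71136819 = 44.11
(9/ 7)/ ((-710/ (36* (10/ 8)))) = -81/ 994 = -0.08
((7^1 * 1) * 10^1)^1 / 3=70 / 3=23.33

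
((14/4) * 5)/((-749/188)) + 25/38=-15185/4066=-3.73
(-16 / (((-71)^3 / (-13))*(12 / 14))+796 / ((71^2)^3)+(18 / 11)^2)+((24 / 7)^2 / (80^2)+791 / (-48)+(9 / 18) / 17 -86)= -515281309351619777233 / 5164644766899741200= -99.77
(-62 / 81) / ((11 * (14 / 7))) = -31 / 891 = -0.03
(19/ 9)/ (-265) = -19/ 2385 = -0.01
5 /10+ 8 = 17 /2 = 8.50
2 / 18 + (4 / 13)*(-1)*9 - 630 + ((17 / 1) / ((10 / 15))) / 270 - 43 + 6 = -1566779 / 2340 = -669.56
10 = 10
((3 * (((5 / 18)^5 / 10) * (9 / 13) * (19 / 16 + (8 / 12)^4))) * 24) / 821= 1121875 / 80669437056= 0.00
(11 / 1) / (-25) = -11 / 25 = -0.44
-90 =-90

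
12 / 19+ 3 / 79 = 1005 / 1501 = 0.67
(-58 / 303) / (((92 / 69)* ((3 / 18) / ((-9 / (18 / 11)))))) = 957 / 202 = 4.74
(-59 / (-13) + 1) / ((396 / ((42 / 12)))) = 7 / 143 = 0.05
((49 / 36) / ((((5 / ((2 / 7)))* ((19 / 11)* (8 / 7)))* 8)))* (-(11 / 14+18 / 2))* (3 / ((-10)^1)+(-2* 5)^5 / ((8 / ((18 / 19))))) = 7911950431 / 13862400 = 570.75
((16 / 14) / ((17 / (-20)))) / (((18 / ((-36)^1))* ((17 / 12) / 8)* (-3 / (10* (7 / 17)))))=-102400 / 4913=-20.84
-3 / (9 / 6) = -2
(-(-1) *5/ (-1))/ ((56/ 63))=-45/ 8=-5.62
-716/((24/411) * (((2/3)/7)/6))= -1544949/2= -772474.50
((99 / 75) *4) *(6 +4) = 264 / 5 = 52.80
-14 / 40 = -0.35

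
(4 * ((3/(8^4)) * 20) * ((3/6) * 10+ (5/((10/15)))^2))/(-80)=-735/16384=-0.04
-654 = -654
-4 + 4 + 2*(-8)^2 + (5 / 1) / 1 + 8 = 141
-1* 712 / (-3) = 712 / 3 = 237.33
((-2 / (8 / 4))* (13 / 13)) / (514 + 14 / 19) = -19 / 9780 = -0.00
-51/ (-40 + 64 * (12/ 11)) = -561/ 328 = -1.71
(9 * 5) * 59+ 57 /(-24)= 21221 /8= 2652.62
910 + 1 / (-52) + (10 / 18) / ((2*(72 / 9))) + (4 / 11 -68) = 842.38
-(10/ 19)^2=-100/ 361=-0.28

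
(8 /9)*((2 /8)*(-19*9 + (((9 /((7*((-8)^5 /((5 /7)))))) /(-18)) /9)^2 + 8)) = -136152194155020263 /3758802906120192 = -36.22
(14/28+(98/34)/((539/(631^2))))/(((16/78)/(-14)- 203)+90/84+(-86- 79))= -217446957/37465637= -5.80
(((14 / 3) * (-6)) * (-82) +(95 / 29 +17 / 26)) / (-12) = -578049 / 3016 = -191.66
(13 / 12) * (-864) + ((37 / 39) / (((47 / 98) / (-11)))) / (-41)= -70303322 / 75153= -935.47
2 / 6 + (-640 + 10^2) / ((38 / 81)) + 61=-62114 / 57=-1089.72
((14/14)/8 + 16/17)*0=0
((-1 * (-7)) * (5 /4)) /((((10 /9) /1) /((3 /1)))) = 189 /8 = 23.62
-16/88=-2/11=-0.18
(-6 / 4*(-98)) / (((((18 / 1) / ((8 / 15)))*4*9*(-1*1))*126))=-7 / 7290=-0.00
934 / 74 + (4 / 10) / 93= 217229 / 17205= 12.63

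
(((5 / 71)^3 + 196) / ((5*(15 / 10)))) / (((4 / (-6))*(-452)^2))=-70150681 / 365613244720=-0.00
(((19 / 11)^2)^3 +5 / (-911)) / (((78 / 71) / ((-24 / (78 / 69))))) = -139947903341076 / 272747759999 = -513.10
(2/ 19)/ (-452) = -1/ 4294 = -0.00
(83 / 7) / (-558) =-83 / 3906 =-0.02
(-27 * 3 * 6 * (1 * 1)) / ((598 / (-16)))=3888 / 299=13.00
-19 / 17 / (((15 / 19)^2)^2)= -2476099 / 860625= -2.88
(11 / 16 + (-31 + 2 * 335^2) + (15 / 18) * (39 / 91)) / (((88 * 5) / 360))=226215405 / 1232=183616.40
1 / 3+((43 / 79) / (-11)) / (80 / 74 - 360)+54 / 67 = 2643053071 / 2319604320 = 1.14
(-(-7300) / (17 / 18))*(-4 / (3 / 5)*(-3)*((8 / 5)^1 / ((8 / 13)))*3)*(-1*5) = -102492000 / 17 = -6028941.18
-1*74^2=-5476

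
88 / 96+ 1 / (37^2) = 15071 / 16428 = 0.92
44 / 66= 2 / 3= 0.67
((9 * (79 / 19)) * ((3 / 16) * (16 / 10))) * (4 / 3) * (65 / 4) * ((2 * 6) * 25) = 1386450 / 19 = 72971.05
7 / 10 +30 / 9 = 121 / 30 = 4.03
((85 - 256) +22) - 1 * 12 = -161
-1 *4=-4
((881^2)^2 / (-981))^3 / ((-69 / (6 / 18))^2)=-218630576996344103142807794339760961 / 40452718565709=-5404595407876322168228.63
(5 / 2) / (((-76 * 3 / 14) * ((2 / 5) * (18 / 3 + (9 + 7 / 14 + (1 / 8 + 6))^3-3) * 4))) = -2800 / 111415677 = -0.00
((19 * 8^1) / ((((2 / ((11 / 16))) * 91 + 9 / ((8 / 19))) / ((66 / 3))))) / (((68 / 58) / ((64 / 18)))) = 136542208 / 3852081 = 35.45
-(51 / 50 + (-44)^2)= -96851 / 50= -1937.02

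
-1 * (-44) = 44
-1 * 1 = -1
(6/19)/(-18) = -1/57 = -0.02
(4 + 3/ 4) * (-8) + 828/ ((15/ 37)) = 10022/ 5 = 2004.40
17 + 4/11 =191/11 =17.36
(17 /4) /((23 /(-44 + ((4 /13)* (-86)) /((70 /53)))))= -123828 /10465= -11.83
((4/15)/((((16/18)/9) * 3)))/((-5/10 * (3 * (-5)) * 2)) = 3/50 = 0.06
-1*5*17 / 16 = -85 / 16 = -5.31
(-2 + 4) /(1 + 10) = 2 /11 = 0.18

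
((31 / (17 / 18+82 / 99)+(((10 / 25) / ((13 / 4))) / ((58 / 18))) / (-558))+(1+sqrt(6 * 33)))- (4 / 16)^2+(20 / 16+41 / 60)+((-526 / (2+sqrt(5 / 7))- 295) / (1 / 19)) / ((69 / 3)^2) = -59283637583 / 34126974960+9994 * sqrt(35) / 12167+3 * sqrt(22) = 17.19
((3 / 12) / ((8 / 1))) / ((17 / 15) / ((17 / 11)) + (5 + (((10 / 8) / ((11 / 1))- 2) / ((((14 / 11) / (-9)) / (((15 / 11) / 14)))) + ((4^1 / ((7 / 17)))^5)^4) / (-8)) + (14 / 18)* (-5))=-157988687269271761980 / 35391863941484804029513416196966144720081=-0.00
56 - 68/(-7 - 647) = 56.10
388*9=3492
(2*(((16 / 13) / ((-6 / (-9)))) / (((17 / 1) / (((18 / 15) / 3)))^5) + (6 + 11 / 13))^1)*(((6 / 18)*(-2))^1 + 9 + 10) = 8687750035646 / 34609014375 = 251.03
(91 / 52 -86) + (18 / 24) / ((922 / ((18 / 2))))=-310687 / 3688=-84.24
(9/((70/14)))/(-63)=-1/35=-0.03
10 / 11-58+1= -617 / 11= -56.09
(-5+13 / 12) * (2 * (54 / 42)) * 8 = -564 / 7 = -80.57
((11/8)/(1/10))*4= 55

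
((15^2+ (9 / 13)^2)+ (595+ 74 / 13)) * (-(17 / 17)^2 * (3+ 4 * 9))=-32220.69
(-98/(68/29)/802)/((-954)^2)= -1421/24817043088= -0.00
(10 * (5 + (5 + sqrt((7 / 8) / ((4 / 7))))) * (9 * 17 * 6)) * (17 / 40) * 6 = 163863 * sqrt(2) / 8 + 234090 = 263057.16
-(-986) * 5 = 4930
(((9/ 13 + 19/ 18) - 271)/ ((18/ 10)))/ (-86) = 315025/ 181116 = 1.74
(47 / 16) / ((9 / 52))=611 / 36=16.97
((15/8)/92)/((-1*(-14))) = 15/10304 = 0.00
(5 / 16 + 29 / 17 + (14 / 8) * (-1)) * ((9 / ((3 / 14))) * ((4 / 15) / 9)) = 511 / 1530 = 0.33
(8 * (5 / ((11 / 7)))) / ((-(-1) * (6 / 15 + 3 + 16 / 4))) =1400 / 407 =3.44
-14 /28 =-1 /2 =-0.50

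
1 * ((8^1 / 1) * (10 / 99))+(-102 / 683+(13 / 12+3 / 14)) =3703927 / 1893276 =1.96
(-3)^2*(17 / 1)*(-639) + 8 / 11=-1075429 / 11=-97766.27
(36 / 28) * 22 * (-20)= -3960 / 7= -565.71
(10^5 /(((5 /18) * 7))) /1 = 360000 /7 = 51428.57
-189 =-189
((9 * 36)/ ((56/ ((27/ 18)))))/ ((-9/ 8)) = -54/ 7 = -7.71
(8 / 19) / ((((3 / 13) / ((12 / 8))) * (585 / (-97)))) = -388 / 855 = -0.45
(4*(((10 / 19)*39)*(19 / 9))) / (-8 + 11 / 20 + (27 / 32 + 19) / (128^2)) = -1363148800 / 58579659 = -23.27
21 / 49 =0.43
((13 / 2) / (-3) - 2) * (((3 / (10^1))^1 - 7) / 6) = 335 / 72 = 4.65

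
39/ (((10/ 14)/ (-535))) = -29211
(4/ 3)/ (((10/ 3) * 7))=2/ 35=0.06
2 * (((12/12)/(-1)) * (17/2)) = -17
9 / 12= 3 / 4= 0.75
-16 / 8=-2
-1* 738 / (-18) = 41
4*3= 12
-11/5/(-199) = 11/995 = 0.01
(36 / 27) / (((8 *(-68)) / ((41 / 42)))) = -0.00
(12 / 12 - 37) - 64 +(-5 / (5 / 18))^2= 224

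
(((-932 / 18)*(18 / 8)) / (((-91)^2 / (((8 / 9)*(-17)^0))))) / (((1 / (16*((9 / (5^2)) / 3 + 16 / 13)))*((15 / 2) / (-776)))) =10159963136 / 363328875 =27.96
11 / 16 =0.69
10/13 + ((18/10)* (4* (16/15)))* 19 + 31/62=95673/650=147.19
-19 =-19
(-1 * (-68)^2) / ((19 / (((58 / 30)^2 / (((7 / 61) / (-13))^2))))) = -2445457929616 / 209475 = -11674223.32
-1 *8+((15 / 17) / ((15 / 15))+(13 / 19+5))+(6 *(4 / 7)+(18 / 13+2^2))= 216913 / 29393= 7.38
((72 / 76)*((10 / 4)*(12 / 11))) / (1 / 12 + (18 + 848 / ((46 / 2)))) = 149040 / 3169903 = 0.05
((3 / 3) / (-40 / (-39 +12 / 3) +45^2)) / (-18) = -7 / 255294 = -0.00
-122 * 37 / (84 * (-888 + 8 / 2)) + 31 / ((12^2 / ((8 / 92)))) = 101845 / 1280916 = 0.08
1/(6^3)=1/216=0.00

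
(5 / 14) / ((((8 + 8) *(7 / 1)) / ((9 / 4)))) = 45 / 6272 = 0.01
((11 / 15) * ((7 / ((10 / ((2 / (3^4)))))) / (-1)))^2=5929 / 36905625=0.00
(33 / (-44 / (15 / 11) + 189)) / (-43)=-0.00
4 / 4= 1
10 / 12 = 5 / 6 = 0.83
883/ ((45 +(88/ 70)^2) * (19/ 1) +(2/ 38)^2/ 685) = 53496400475/ 53619251908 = 1.00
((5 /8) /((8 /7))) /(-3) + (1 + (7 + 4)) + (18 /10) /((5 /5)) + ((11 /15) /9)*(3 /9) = 70735 /5184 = 13.64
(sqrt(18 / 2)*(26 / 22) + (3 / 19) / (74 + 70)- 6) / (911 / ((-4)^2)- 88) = 24613 / 311619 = 0.08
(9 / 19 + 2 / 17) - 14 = -4331 / 323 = -13.41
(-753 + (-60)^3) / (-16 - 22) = 216753 / 38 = 5704.03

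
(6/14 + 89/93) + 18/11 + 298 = 2155618/7161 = 301.02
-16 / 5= -3.20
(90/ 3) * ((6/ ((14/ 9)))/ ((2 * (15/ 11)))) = 297/ 7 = 42.43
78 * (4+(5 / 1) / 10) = 351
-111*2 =-222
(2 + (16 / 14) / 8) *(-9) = -135 / 7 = -19.29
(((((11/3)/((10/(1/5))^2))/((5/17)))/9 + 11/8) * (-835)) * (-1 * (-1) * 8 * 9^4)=-37679417919/625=-60287068.67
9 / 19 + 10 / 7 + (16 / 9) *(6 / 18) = 2.49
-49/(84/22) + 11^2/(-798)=-1727/133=-12.98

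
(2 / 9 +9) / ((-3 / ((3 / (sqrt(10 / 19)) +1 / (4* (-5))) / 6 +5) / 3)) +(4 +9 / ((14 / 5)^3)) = -1927412 / 46305 - 83* sqrt(190) / 180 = -47.98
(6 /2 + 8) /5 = 11 /5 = 2.20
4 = 4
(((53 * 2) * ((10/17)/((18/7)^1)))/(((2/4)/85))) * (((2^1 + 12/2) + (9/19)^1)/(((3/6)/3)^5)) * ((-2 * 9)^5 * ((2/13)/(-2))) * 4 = 39006415713484800/247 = 157920711390626.72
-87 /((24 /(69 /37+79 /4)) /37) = -92771 /32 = -2899.09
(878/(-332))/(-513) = 439/85158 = 0.01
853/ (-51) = -853/ 51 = -16.73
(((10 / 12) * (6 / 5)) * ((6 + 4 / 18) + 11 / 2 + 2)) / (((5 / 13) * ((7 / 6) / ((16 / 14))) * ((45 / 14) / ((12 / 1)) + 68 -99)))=-205504 / 180705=-1.14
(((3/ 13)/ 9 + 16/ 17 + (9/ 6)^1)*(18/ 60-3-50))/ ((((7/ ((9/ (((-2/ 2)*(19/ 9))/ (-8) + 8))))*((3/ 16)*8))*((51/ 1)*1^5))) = -0.26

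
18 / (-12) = -3 / 2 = -1.50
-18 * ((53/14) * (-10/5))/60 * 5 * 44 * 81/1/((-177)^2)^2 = 3498/84821527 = 0.00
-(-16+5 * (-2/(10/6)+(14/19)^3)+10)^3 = 322659471073472/322687697779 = 999.91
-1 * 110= -110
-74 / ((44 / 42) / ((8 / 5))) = -6216 / 55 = -113.02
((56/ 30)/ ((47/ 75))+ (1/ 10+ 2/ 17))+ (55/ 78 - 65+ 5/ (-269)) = -2561511613/ 41911545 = -61.12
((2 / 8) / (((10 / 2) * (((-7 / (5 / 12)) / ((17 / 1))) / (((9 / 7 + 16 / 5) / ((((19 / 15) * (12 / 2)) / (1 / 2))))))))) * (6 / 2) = -2669 / 59584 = -0.04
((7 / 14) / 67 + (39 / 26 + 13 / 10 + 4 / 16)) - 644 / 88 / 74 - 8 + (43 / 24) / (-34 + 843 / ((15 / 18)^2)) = -11313516911 / 2244784080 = -5.04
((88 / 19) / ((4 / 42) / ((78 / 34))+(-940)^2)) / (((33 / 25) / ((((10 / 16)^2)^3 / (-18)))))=-35546875 / 2703301065965568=-0.00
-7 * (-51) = 357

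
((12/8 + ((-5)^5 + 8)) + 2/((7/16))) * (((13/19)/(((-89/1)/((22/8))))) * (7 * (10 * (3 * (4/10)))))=5524.61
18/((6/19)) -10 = 47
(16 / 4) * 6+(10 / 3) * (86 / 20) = 115 / 3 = 38.33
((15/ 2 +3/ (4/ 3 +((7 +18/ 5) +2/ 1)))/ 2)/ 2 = 3225/ 1672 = 1.93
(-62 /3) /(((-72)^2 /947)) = -29357 /7776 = -3.78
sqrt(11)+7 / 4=5.07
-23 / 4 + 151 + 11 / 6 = 1765 / 12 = 147.08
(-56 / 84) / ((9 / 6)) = -4 / 9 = -0.44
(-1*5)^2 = 25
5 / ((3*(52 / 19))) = 95 / 156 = 0.61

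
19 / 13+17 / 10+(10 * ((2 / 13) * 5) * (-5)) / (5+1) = -3.25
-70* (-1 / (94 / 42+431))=735 / 4549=0.16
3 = 3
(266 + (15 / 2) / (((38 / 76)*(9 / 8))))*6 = 1676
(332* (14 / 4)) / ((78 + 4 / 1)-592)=-581 / 255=-2.28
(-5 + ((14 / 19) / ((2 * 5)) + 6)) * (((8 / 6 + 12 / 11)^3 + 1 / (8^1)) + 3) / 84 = 16981045 / 76473936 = 0.22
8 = 8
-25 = -25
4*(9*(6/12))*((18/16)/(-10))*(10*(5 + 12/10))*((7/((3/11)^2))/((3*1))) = -78771/20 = -3938.55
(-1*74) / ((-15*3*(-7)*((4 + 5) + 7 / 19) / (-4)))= 0.10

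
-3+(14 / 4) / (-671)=-4033 / 1342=-3.01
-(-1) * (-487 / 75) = -487 / 75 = -6.49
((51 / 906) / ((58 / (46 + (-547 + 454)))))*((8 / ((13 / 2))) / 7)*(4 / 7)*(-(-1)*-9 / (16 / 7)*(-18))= -129438 / 398489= -0.32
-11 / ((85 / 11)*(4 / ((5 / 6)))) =-121 / 408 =-0.30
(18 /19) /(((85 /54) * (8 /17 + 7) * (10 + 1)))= 972 /132715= 0.01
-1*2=-2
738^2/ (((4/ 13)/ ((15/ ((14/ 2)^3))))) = 26551395/ 343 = 77409.31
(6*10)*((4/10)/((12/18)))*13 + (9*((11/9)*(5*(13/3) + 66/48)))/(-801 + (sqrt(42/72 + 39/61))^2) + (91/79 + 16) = 484.83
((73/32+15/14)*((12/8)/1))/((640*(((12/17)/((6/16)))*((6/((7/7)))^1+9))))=12767/45875200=0.00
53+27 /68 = 3631 /68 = 53.40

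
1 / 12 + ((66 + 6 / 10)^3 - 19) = 295389.38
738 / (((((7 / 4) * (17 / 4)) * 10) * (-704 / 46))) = -8487 / 13090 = -0.65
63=63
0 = 0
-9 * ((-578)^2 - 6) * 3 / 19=-9020106 / 19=-474742.42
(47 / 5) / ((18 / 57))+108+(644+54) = 25073 / 30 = 835.77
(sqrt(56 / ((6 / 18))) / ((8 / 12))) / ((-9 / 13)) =-28.08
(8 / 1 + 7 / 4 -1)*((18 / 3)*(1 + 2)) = 315 / 2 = 157.50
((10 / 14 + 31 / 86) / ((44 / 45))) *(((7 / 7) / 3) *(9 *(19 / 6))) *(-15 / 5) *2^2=-1659555 / 13244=-125.31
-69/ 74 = -0.93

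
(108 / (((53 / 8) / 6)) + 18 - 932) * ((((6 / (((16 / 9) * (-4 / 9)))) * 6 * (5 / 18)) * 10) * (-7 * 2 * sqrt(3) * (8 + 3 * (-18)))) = 115223776.77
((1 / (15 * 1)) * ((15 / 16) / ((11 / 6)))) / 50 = 3 / 4400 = 0.00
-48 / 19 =-2.53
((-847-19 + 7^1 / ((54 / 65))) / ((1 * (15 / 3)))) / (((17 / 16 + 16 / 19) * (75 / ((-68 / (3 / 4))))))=1914599296 / 17587125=108.86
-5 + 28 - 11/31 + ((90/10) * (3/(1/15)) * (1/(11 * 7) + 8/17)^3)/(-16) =22008374836893/1112501527984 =19.78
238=238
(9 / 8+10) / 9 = 89 / 72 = 1.24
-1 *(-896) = 896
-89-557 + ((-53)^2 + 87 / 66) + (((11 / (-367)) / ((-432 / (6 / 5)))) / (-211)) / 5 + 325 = 3816753574379 / 1533252600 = 2489.32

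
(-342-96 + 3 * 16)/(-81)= 130/27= 4.81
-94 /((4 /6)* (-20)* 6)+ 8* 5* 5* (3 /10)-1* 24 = 37.18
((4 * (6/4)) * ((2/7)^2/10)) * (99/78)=198/3185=0.06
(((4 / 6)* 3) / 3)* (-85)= -170 / 3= -56.67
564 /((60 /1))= 47 /5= 9.40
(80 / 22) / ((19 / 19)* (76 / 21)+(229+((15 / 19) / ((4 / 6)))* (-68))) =3192 / 133507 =0.02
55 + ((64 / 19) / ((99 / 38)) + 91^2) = 825392 / 99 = 8337.29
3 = 3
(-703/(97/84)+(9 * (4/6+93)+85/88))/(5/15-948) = -6022551/24267848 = -0.25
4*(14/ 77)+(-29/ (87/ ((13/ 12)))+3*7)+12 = 13213/ 396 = 33.37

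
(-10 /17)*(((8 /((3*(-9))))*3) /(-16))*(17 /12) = -5 /108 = -0.05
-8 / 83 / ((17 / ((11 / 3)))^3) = -10648 / 11010033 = -0.00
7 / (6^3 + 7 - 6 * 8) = 1 / 25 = 0.04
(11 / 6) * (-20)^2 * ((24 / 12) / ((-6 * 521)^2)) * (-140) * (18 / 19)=-308000 / 15472137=-0.02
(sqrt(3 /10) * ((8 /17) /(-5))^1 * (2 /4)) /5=-2 * sqrt(30) /2125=-0.01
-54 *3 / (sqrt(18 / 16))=-108 *sqrt(2)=-152.74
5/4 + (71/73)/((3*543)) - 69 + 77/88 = -66.87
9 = 9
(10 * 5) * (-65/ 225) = -130/ 9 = -14.44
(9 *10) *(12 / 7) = 1080 / 7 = 154.29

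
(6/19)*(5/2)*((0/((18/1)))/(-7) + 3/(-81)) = -5/171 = -0.03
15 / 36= 5 / 12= 0.42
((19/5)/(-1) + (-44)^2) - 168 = 8821/5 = 1764.20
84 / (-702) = -14 / 117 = -0.12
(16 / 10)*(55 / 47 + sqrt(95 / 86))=4*sqrt(8170) / 215 + 88 / 47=3.55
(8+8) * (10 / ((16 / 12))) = 120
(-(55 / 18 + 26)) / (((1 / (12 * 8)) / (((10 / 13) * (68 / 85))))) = -66944 / 39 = -1716.51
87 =87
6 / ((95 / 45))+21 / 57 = 61 / 19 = 3.21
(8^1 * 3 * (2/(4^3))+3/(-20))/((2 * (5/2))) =3/25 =0.12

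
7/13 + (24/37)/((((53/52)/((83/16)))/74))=168695/689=244.84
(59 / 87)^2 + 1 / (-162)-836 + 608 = -31001359 / 136242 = -227.55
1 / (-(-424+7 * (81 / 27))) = 1 / 403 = 0.00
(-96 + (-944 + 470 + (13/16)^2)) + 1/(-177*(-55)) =-1418885729/2492160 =-569.34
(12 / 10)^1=6 / 5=1.20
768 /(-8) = -96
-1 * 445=-445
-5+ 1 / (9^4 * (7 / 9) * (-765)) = -19518976 / 3903795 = -5.00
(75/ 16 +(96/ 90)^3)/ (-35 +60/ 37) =-11790457/ 66690000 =-0.18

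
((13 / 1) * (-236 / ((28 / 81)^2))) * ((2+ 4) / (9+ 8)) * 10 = -75484305 / 833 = -90617.41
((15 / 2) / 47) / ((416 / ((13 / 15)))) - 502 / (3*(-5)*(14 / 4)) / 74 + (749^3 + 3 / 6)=4910371029350861 / 11686080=420189749.63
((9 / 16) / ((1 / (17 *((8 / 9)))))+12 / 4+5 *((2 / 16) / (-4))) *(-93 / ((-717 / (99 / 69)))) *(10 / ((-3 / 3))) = -1856745 / 87952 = -21.11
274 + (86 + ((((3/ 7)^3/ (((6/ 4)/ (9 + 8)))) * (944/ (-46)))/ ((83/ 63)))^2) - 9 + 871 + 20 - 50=12119611880296/ 8749918681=1385.11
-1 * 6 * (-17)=102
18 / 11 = 1.64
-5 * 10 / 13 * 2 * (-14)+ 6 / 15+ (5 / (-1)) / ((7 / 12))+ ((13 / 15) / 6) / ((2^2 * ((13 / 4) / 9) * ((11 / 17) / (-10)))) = 490367 / 5005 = 97.98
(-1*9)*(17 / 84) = -51 / 28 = -1.82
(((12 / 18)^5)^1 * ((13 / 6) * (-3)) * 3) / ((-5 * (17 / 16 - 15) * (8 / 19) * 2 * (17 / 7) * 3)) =-27664 / 4606065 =-0.01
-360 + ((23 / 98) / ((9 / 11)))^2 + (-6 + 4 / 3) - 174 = -418977719 / 777924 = -538.58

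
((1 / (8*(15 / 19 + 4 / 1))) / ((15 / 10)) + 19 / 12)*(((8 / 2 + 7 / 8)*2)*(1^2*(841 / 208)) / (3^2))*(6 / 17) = 367517 / 148512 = 2.47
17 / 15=1.13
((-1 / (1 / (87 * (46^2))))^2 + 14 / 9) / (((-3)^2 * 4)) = 152504390095 / 162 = 941385124.04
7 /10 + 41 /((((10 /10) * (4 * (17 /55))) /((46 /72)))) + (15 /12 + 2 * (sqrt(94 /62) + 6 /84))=2 * sqrt(1457) /31 + 1994591 /85680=25.74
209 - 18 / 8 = 827 / 4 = 206.75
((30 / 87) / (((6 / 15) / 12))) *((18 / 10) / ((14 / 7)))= 270 / 29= 9.31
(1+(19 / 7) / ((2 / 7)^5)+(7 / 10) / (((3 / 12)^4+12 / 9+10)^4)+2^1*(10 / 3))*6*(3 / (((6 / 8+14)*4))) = 11862105700169091173703 / 27127900038330340720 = 437.27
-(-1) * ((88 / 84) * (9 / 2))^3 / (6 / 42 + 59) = 3993 / 2254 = 1.77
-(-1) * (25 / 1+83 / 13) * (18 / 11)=51.36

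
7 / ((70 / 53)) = 53 / 10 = 5.30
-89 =-89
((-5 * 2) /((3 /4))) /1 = -40 /3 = -13.33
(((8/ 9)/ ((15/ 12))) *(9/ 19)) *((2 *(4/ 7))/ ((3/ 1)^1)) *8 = 2048/ 1995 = 1.03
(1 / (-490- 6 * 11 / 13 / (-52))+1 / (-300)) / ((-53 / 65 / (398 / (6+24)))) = 0.09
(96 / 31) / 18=16 / 93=0.17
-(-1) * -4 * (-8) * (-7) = -224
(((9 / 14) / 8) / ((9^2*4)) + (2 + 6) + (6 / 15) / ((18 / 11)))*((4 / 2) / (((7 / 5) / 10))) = 831065 / 7056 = 117.78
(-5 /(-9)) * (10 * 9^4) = 36450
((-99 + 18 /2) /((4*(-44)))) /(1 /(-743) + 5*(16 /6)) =100305 /2615096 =0.04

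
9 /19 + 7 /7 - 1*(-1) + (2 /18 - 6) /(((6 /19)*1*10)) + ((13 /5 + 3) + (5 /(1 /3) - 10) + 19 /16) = 508747 /41040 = 12.40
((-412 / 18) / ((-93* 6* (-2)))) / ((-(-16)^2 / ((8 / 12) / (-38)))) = -103 / 73281024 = -0.00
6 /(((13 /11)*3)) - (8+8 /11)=-1006 /143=-7.03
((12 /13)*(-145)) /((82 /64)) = -104.47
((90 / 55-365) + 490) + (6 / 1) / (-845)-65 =572844 / 9295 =61.63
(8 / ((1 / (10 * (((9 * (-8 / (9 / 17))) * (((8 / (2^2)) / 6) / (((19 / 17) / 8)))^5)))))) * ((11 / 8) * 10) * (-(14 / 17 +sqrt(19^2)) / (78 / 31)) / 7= 2138645553073356800 / 164261931561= 13019727.29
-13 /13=-1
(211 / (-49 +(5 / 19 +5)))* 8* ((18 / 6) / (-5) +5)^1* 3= -705584 / 1385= -509.45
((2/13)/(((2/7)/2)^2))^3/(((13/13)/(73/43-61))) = -2400039600/94471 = -25405.04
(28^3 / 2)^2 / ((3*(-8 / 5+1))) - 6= -602362934 / 9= -66929214.89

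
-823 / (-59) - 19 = -298 / 59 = -5.05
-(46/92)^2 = -1/4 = -0.25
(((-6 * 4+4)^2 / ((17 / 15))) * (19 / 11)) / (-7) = -114000 / 1309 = -87.09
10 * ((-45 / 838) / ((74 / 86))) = -9675 / 15503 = -0.62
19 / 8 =2.38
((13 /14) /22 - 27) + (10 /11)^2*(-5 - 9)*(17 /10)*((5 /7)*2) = -186533 /3388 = -55.06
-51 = -51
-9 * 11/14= -99/14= -7.07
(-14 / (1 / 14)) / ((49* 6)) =-2 / 3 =-0.67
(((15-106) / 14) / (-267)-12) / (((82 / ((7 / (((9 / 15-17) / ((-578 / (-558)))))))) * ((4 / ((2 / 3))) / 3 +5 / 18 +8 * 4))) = 64685425 / 34338856116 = 0.00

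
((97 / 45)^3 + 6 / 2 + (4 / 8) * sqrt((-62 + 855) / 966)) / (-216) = -148256 / 2460375 - sqrt(766038) / 417312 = -0.06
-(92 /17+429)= -7385 /17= -434.41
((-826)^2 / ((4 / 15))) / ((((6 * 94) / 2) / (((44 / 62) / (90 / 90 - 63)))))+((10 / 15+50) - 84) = -137.18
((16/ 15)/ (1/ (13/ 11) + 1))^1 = 26/ 45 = 0.58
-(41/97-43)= 4130/97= 42.58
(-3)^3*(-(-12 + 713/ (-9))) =-2463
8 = 8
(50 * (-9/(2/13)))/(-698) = 2925/698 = 4.19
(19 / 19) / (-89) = -1 / 89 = -0.01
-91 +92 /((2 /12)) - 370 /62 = 14106 /31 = 455.03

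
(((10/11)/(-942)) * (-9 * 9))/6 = 45/3454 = 0.01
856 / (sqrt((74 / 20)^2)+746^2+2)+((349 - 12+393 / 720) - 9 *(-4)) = 498929323667 / 1335652080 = 373.55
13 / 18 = 0.72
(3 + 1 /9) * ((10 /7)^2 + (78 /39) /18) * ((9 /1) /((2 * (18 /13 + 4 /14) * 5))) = 12337 /3420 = 3.61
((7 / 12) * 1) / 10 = 7 / 120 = 0.06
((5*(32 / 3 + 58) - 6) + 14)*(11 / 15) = 11594 / 45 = 257.64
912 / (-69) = -13.22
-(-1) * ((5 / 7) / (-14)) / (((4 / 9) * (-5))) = 9 / 392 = 0.02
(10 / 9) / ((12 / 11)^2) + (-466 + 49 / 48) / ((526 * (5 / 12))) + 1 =-20018 / 106515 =-0.19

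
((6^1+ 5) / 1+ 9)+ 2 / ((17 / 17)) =22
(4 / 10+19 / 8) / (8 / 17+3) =1887 / 2360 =0.80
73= 73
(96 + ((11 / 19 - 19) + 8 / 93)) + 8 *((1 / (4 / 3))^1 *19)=338672 / 1767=191.66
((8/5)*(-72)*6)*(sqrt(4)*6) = -8294.40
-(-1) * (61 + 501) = 562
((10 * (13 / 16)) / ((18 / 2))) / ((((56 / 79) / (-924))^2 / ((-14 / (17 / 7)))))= -2405187785 / 272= -8842602.15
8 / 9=0.89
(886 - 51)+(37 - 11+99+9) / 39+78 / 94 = 1538374 / 1833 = 839.27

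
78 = 78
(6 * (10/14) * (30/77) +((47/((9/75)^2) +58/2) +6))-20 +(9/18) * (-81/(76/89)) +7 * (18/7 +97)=2897889965/737352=3930.13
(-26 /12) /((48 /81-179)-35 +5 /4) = 0.01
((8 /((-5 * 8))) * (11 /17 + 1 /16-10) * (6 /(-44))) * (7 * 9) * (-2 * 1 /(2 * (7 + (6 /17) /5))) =477603 /211552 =2.26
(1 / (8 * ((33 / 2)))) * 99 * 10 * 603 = 9045 / 2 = 4522.50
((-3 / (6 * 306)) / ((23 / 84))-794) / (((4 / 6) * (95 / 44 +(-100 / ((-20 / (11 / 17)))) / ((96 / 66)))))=-81960472 / 301645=-271.71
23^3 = 12167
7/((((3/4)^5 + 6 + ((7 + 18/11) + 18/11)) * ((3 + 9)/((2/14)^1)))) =2816/557907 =0.01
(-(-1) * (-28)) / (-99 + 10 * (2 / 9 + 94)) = -252 / 7589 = -0.03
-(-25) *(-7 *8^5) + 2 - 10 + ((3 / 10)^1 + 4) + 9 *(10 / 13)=-745471581 / 130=-5734396.78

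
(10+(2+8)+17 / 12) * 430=55255 / 6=9209.17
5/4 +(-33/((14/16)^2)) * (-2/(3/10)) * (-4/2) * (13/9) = -1462115/1764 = -828.86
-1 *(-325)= 325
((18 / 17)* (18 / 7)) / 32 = 81 / 952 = 0.09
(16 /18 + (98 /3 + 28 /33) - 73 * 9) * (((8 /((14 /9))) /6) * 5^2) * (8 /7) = -24654800 /1617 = -15247.25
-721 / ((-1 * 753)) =721 / 753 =0.96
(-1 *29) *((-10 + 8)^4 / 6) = -232 / 3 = -77.33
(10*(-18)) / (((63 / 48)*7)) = -960 / 49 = -19.59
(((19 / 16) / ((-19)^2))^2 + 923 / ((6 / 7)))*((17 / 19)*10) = 25376740735 / 2633856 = 9634.82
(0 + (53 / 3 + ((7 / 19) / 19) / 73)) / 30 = 139673 / 237177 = 0.59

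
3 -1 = 2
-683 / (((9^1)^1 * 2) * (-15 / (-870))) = -19807 / 9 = -2200.78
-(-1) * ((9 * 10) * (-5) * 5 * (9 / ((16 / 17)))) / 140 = -34425 / 224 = -153.68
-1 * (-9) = 9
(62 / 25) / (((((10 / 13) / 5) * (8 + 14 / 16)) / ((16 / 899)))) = 1664 / 51475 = 0.03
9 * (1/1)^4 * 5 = 45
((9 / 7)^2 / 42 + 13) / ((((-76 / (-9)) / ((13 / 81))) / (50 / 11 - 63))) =-74771255 / 5161464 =-14.49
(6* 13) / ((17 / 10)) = 780 / 17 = 45.88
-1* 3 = -3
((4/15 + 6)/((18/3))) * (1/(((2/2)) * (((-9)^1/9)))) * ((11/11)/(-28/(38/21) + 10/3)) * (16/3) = 3572/7785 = 0.46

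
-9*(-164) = 1476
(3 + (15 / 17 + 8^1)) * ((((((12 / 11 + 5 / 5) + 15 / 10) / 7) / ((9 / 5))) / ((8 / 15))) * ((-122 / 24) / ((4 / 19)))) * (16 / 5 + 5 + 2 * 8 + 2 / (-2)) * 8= -1340910845 / 47124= -28454.95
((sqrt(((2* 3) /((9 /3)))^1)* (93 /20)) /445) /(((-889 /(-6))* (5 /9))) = 2511* sqrt(2) /19780250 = 0.00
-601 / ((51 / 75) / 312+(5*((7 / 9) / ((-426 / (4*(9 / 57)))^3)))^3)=-16853220205158634306222116384361974600 / 61117100449613205172044119077519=-275752.94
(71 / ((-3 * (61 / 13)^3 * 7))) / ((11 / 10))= -1559870 / 52432611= -0.03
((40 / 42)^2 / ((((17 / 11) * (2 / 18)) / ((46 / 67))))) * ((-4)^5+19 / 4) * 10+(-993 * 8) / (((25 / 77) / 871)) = -29786572471128 / 1395275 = -21348173.28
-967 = -967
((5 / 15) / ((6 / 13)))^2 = 169 / 324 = 0.52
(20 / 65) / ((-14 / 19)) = -38 / 91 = -0.42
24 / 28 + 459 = 459.86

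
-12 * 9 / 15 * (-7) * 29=7308 / 5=1461.60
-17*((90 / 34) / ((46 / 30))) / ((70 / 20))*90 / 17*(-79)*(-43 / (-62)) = 206367750 / 84847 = 2432.23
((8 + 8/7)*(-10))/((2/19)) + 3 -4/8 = -866.07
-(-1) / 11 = 1 / 11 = 0.09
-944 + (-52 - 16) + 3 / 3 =-1011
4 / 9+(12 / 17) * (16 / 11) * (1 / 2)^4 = 856 / 1683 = 0.51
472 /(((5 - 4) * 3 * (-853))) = -472 /2559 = -0.18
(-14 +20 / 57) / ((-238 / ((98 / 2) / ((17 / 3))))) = 2723 / 5491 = 0.50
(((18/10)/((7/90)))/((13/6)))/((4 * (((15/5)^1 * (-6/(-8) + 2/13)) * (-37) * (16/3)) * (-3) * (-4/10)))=-405/97384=-0.00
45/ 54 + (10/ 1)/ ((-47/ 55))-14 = -7013/ 282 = -24.87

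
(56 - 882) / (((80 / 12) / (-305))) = 75579 / 2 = 37789.50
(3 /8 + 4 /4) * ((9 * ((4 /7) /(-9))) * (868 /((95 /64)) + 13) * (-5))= 2348.33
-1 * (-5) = 5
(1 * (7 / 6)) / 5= 7 / 30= 0.23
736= 736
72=72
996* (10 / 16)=1245 / 2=622.50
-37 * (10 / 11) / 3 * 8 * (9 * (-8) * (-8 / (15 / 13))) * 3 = -1477632 / 11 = -134330.18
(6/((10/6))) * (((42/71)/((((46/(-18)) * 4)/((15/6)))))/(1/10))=-8505/1633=-5.21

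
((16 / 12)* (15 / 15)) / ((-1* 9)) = -4 / 27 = -0.15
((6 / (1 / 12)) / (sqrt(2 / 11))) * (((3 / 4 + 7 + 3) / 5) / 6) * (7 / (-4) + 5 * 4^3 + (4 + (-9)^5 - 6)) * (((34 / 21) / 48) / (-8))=171734561 * sqrt(22) / 53760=14983.38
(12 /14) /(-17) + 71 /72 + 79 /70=88433 /42840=2.06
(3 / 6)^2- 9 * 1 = -35 / 4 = -8.75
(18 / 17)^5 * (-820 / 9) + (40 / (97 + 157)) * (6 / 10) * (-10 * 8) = -23227464000 / 180321839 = -128.81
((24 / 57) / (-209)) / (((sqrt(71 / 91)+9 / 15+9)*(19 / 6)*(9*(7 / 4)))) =-66560 / 15685017161+1600*sqrt(6461) / 329385360381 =-0.00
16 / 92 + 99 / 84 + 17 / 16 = 2.41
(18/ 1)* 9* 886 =143532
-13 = -13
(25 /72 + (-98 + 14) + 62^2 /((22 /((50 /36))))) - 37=96643 /792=122.02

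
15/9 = 5/3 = 1.67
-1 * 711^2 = -505521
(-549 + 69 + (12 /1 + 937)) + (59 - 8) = 520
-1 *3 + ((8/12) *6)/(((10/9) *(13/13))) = 3/5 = 0.60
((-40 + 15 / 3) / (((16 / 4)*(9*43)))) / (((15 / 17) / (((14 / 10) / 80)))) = -833 / 1857600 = -0.00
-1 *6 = -6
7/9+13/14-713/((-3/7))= 209837/126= 1665.37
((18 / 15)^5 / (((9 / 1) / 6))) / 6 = 0.28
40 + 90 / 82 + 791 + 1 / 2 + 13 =69339 / 82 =845.60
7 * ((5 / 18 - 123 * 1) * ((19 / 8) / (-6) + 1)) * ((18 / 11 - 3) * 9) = 2242135 / 352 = 6369.70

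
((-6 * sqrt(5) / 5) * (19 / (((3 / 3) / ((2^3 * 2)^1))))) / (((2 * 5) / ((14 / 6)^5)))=-5641.88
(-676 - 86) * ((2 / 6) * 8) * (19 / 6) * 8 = -154432 / 3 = -51477.33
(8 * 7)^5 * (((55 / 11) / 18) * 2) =2753658880 / 9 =305962097.78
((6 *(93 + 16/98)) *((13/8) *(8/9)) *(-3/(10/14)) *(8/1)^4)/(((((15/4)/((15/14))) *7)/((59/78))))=-441278464/1029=-428842.04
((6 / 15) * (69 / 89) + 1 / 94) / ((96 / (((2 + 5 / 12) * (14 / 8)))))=2723651 / 192752640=0.01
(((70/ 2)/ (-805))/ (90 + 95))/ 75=-1/ 319125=-0.00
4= 4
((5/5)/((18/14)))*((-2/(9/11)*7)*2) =-2156/81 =-26.62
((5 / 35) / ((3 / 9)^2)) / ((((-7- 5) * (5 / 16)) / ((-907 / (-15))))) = -3628 / 175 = -20.73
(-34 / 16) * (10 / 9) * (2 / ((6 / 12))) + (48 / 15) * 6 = 439 / 45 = 9.76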